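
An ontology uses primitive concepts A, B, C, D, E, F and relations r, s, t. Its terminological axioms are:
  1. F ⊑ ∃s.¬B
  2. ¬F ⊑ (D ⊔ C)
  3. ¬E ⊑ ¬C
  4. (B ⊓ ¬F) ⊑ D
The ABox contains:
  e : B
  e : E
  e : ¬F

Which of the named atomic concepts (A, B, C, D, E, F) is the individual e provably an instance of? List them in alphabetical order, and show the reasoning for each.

1. e : A?  L(e) = {B, E, ¬F} ∪ {¬A}
   apply at e: ¬F⊑(D ⊔ C)
   open: L(e) ⊇ {B, D, E, ¬A, ¬F} — e ∉ A possible
2. e : B?  L(e) = {B, E, ¬F} ∪ {¬B}
   clash {B, ¬B} at e — e ∈ B
3. e : C?  L(e) = {B, E, ¬F} ∪ {¬C}
   apply at e: ¬F⊑(D ⊔ C)
   open: L(e) ⊇ {B, D, E, ¬C, ¬F} — e ∉ C possible
4. e : D?  L(e) = {B, E, ¬F} ∪ {¬D}
   clash {D, ¬D} at e — e ∈ D
5. e : E?  L(e) = {B, E, ¬F} ∪ {¬E}
   clash {E, ¬E} at e — e ∈ E
6. e : F?  L(e) = {B, E, ¬F} ∪ {¬F}
   apply at e: ¬F⊑(D ⊔ C)
   open: L(e) ⊇ {B, D, E, ¬F} — e ∉ F possible
7. Entailed for e: {B, D, E}

{B, D, E}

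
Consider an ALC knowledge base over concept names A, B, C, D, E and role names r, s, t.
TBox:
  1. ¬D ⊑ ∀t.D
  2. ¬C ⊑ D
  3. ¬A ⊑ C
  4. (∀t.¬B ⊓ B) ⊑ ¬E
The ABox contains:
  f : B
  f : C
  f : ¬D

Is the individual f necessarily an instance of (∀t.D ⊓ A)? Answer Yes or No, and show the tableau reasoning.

No

1. f : (∀t.D ⊓ A)?  L(f) = {B, C, ¬D} ∪ {(∃t.¬D ⊔ ¬A)}
   apply at f: ¬D⊑∀t.D
   open: L(f) ⊇ {B, C, ¬A, ¬D, ∀t.D, …} (+ ∃-successors) — f ∉ (∀t.D ⊓ A) possible
2. Hence f : (∀t.D ⊓ A): not entailed.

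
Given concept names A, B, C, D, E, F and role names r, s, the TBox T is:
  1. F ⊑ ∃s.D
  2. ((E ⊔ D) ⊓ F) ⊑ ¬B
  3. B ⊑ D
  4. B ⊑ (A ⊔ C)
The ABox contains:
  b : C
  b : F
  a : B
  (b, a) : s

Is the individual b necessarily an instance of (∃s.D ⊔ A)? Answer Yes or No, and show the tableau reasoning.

1. b : (∃s.D ⊔ A)?  L(b) = {C, F} ∪ {(∀s.¬D ⊓ ¬A)}
   clash {D, ¬D} at a — b ∈ (∃s.D ⊔ A)
2. Hence b : (∃s.D ⊔ A): entailed.

Yes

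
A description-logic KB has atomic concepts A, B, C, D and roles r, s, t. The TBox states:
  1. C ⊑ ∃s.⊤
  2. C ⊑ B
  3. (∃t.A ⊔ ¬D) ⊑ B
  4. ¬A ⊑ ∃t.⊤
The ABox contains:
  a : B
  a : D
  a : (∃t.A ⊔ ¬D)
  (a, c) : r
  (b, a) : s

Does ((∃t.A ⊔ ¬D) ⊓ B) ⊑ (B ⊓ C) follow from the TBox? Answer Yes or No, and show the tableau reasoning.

1. ((∃t.A ⊔ ¬D) ⊓ B) ⊑ (B ⊓ C)  ⇔  (((∃t.A ⊔ ¬D) ⊓ B) ⊓ (¬B ⊔ ¬C)) unsat w.r.t. T
   open: L(x₀) ⊇ {A, B, ¬C, ∃t.A} (+ ∃-successors)
2. Hence ((∃t.A ⊔ ¬D) ⊓ B) ⊑ (B ⊓ C): not entailed.

No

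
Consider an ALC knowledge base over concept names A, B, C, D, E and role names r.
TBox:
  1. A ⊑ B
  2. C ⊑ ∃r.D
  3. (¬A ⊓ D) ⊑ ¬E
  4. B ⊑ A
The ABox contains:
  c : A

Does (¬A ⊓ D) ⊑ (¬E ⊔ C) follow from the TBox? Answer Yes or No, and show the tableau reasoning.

Yes

1. (¬A ⊓ D) ⊑ (¬E ⊔ C)  ⇔  ((¬A ⊓ D) ⊓ (E ⊓ ¬C)) unsat w.r.t. T
   all branches close; clash {A, ¬A} at x₀
2. Hence (¬A ⊓ D) ⊑ (¬E ⊔ C): entailed.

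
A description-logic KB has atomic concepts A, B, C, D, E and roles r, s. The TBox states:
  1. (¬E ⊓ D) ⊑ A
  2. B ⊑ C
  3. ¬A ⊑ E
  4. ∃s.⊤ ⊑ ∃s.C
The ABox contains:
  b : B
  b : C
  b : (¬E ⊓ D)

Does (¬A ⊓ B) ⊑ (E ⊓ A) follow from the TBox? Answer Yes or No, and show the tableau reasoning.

No

1. (¬A ⊓ B) ⊑ (E ⊓ A)  ⇔  ((¬A ⊓ B) ⊓ (¬E ⊔ ¬A)) unsat w.r.t. T
   apply at x₀: B⊑C; ¬A⊑E
   open: L(x₀) ⊇ {B, C, E, ¬A, ∀s.⊥}
2. Hence (¬A ⊓ B) ⊑ (E ⊓ A): not entailed.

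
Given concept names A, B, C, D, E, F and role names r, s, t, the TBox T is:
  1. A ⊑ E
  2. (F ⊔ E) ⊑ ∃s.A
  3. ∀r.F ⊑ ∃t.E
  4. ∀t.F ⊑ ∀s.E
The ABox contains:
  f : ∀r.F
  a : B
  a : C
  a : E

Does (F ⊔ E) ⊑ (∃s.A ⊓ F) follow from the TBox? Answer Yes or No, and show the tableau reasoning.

1. (F ⊔ E) ⊑ (∃s.A ⊓ F)  ⇔  ((F ⊔ E) ⊓ (∀s.¬A ⊔ ¬F)) unsat w.r.t. T
   apply at x₀: (F ⊔ E)⊑∃s.A
   open: L(x₀) ⊇ {E, ¬F, ∃r.¬F, ∃s.A, ∃t.¬F} (+ ∃-successors)
2. Hence (F ⊔ E) ⊑ (∃s.A ⊓ F): not entailed.

No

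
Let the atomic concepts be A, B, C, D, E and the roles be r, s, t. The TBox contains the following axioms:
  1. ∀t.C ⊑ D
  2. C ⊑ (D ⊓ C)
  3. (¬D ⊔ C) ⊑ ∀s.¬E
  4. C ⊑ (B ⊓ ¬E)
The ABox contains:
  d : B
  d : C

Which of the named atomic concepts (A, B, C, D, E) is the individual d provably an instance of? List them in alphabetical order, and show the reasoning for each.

{B, C, D}

1. d : A?  L(d) = {B, C} ∪ {¬A}
   apply at d: C⊑(D ⊓ C); C⊑(B ⊓ ¬E)
   open: L(d) ⊇ {B, C, D, ¬A, ¬E, …} — d ∉ A possible
2. d : B?  L(d) = {B, C} ∪ {¬B}
   clash {B, ¬B} at d — d ∈ B
3. d : C?  L(d) = {B, C} ∪ {¬C}
   clash {C, ¬C} at d — d ∈ C
4. d : D?  L(d) = {B, C} ∪ {¬D}
   clash {D, ¬D} at d — d ∈ D
5. d : E?  L(d) = {B, C} ∪ {¬E}
   apply at d: C⊑(D ⊓ C); C⊑(B ⊓ ¬E)
   open: L(d) ⊇ {B, C, D, ¬E, ∀s.¬E} — d ∉ E possible
6. Entailed for d: {B, C, D}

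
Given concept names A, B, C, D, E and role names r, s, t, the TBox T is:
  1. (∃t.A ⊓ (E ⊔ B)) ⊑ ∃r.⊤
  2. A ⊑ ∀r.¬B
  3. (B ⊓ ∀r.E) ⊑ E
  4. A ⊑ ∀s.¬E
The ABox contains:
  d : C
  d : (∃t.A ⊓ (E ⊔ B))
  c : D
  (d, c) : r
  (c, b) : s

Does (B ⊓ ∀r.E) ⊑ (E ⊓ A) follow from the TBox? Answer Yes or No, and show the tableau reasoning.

No

1. (B ⊓ ∀r.E) ⊑ (E ⊓ A)  ⇔  ((B ⊓ ∀r.E) ⊓ (¬E ⊔ ¬A)) unsat w.r.t. T
   apply at x₀: (B ⊓ ∀r.E)⊑E
   open: L(x₀) ⊇ {B, E, ¬A, ∀r.E, ∀t.¬A}
2. Hence (B ⊓ ∀r.E) ⊑ (E ⊓ A): not entailed.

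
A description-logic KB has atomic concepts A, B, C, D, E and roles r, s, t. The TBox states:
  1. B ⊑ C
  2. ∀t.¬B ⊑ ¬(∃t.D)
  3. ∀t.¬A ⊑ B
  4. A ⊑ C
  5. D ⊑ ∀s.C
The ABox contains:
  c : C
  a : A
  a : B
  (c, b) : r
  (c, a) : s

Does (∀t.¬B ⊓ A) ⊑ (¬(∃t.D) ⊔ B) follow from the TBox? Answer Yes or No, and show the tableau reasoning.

1. (∀t.¬B ⊓ A) ⊑ (¬(∃t.D) ⊔ B)  ⇔  ((∀t.¬B ⊓ A) ⊓ (∃t.D ⊓ ¬B)) unsat w.r.t. T
   all branches close; clash {B, ¬B} at x₀
2. Hence (∀t.¬B ⊓ A) ⊑ (¬(∃t.D) ⊔ B): entailed.

Yes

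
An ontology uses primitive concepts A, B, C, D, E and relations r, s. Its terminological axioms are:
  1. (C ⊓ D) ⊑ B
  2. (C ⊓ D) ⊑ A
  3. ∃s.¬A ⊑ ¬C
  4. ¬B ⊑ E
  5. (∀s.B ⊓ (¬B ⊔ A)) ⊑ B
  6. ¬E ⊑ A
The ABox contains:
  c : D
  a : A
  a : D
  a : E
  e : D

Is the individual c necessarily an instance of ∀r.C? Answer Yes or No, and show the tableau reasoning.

No

1. c : ∀r.C?  L(c) = {D} ∪ {∃r.¬C}
   open: L(c) ⊇ {B, D, E, ¬C, ∀s.A, …} (+ ∃-successors) — c ∉ ∀r.C possible
2. Hence c : ∀r.C: not entailed.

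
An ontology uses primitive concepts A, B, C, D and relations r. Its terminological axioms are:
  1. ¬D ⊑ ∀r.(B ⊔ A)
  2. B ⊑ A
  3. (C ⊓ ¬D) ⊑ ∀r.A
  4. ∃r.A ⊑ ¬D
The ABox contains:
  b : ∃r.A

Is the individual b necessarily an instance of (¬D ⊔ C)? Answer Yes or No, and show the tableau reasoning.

Yes

1. b : (¬D ⊔ C)?  L(b) = {∃r.A} ∪ {(D ⊓ ¬C)}
   clash {D, ¬D} at b — b ∈ (¬D ⊔ C)
2. Hence b : (¬D ⊔ C): entailed.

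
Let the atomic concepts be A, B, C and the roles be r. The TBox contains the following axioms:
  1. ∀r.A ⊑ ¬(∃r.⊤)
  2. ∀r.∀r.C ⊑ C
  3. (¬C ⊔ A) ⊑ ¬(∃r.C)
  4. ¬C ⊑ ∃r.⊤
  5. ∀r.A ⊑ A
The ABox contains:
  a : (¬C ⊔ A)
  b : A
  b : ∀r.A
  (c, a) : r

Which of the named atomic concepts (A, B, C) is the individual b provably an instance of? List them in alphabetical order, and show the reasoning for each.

1. b : A?  L(b) = {A, ∀r.A} ∪ {¬A}
   clash {A, ¬A} at b — b ∈ A
2. b : B?  L(b) = {A, ∀r.A} ∪ {¬B}
   apply at b: ∀r.A⊑¬(∃r.⊤)
   open: L(b) ⊇ {A, C, ¬B, ∀r.A, ∀r.¬C, …} — b ∉ B possible
3. b : C?  L(b) = {A, ∀r.A} ∪ {¬C}
   clash {C, ¬C} at b — b ∈ C
4. Entailed for b: {A, C}

{A, C}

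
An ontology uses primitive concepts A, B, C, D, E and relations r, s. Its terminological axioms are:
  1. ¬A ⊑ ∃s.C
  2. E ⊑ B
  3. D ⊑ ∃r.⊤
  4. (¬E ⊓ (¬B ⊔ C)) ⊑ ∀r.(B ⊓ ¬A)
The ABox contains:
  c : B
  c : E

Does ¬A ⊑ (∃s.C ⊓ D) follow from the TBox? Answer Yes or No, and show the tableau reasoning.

No

1. ¬A ⊑ (∃s.C ⊓ D)  ⇔  (¬A ⊓ (∀s.¬C ⊔ ¬D)) unsat w.r.t. T
   apply at x₀: ¬A⊑∃s.C
   open: L(x₀) ⊇ {B, ¬A, ¬C, ¬D, ¬E, …} (+ ∃-successors)
2. Hence ¬A ⊑ (∃s.C ⊓ D): not entailed.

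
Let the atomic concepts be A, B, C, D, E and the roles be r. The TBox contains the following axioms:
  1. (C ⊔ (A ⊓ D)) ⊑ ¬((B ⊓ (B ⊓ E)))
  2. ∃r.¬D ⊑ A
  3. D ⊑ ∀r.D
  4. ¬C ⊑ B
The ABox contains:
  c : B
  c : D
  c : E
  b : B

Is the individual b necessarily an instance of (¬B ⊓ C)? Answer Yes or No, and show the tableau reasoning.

No

1. b : (¬B ⊓ C)?  L(b) = {B} ∪ {(B ⊔ ¬C)}
   open: L(b) ⊇ {B, ¬C, ¬D, ∀r.D} — b ∉ (¬B ⊓ C) possible
2. Hence b : (¬B ⊓ C): not entailed.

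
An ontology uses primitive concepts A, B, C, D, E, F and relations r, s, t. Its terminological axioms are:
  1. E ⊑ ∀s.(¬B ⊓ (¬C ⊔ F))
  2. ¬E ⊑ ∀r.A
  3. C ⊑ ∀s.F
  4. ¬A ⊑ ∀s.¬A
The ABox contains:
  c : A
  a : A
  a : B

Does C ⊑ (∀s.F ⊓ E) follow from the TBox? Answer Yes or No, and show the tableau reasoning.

No

1. C ⊑ (∀s.F ⊓ E)  ⇔  (C ⊓ (∃s.¬F ⊔ ¬E)) unsat w.r.t. T
   apply at x₀: C⊑∀s.F
   open: L(x₀) ⊇ {A, C, ¬E, ∀r.A, ∀s.F}
2. Hence C ⊑ (∀s.F ⊓ E): not entailed.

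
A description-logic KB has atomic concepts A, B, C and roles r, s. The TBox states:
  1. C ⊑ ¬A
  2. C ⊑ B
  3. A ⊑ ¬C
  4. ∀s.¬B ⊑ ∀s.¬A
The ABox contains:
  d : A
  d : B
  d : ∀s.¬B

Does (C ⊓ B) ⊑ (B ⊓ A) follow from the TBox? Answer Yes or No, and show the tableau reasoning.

1. (C ⊓ B) ⊑ (B ⊓ A)  ⇔  ((C ⊓ B) ⊓ (¬B ⊔ ¬A)) unsat w.r.t. T
   apply at x₀: C⊑¬A
   open: L(x₀) ⊇ {B, C, ¬A, ∃s.B} (+ ∃-successors)
2. Hence (C ⊓ B) ⊑ (B ⊓ A): not entailed.

No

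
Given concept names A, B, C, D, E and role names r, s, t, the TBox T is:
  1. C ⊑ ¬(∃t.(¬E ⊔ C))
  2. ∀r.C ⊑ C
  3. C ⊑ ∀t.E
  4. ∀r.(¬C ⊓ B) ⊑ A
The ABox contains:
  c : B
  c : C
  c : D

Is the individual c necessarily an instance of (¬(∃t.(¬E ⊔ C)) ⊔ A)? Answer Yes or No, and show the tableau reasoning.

Yes

1. c : (¬(∃t.(¬E ⊔ C)) ⊔ A)?  L(c) = {B, C, D} ∪ {(∃t.(¬E ⊔ C) ⊓ ¬A)}
   clash {A, ¬A} at c — c ∈ (¬(∃t.(¬E ⊔ C)) ⊔ A)
2. Hence c : (¬(∃t.(¬E ⊔ C)) ⊔ A): entailed.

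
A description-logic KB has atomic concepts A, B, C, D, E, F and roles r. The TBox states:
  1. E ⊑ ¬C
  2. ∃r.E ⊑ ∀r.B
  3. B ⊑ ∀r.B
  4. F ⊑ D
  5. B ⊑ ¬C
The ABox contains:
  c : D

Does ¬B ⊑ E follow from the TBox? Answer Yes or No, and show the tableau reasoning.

1. ¬B ⊑ E  ⇔  (¬B ⊓ ¬E) unsat w.r.t. T
   open: L(x₀) ⊇ {¬B, ¬E, ¬F, ∀r.¬E}
2. Hence ¬B ⊑ E: not entailed.

No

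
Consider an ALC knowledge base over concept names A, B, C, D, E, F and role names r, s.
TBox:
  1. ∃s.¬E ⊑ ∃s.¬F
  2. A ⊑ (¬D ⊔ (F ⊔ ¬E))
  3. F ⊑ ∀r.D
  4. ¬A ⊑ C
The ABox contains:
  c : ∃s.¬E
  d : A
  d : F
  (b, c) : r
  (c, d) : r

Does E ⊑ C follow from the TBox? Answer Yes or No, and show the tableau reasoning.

1. E ⊑ C  ⇔  (E ⊓ ¬C) unsat w.r.t. T
   open: L(x₀) ⊇ {A, E, ¬C, ¬D, ¬F, …}
2. Hence E ⊑ C: not entailed.

No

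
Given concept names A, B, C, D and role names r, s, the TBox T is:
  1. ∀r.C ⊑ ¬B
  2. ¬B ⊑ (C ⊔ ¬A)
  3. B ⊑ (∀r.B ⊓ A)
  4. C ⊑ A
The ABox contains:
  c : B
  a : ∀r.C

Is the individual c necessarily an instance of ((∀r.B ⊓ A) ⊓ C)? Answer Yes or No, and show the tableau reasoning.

No

1. c : ((∀r.B ⊓ A) ⊓ C)?  L(c) = {B} ∪ {((∃r.¬B ⊔ ¬A) ⊔ ¬C)}
   apply at c: B⊑(∀r.B ⊓ A)
   open: L(c) ⊇ {A, B, ¬C, ∀r.B, ∃r.¬C} (+ ∃-successors) — c ∉ ((∀r.B ⊓ A) ⊓ C) possible
2. Hence c : ((∀r.B ⊓ A) ⊓ C): not entailed.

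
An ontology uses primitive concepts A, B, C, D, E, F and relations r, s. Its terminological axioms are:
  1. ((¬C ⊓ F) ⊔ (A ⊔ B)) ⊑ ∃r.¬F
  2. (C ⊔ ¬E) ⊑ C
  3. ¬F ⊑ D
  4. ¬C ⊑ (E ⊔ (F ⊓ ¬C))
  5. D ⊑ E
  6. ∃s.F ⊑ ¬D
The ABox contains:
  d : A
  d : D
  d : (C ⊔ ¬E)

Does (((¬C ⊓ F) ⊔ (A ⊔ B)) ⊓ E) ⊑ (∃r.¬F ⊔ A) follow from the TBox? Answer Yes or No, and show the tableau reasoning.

Yes

1. (((¬C ⊓ F) ⊔ (A ⊔ B)) ⊓ E) ⊑ (∃r.¬F ⊔ A)  ⇔  ((((¬C ⊓ F) ⊔ (A ⊔ B)) ⊓ E) ⊓ (∀r.F ⊓ ¬A)) unsat w.r.t. T
   all branches close; clash {D, ¬D} at x₀
2. Hence (((¬C ⊓ F) ⊔ (A ⊔ B)) ⊓ E) ⊑ (∃r.¬F ⊔ A): entailed.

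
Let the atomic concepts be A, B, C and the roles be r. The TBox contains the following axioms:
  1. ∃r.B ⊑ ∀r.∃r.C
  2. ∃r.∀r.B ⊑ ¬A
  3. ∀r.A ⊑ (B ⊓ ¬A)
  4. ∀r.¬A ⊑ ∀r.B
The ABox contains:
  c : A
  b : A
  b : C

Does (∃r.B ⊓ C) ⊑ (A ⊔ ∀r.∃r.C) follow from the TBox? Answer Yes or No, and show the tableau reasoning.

Yes

1. (∃r.B ⊓ C) ⊑ (A ⊔ ∀r.∃r.C)  ⇔  ((∃r.B ⊓ C) ⊓ (¬A ⊓ ∃r.∀r.¬C)) unsat w.r.t. T
   all branches close; clash {C, ¬C} at an ∃-successor
2. Hence (∃r.B ⊓ C) ⊑ (A ⊔ ∀r.∃r.C): entailed.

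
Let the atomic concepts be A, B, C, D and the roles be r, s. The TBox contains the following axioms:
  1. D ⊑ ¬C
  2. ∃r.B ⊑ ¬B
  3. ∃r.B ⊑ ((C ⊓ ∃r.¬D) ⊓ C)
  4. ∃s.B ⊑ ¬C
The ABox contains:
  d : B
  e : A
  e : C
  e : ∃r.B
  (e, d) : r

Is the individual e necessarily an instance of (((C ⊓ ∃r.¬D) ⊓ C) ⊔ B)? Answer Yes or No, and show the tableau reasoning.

1. e : (((C ⊓ ∃r.¬D) ⊓ C) ⊔ B)?  L(e) = {A, C, ∃r.B} ∪ {(((¬C ⊔ ∀r.D) ⊔ ¬C) ⊓ ¬B)}
   clash {C, ¬C} at e — e ∈ (((C ⊓ ∃r.¬D) ⊓ C) ⊔ B)
2. Hence e : (((C ⊓ ∃r.¬D) ⊓ C) ⊔ B): entailed.

Yes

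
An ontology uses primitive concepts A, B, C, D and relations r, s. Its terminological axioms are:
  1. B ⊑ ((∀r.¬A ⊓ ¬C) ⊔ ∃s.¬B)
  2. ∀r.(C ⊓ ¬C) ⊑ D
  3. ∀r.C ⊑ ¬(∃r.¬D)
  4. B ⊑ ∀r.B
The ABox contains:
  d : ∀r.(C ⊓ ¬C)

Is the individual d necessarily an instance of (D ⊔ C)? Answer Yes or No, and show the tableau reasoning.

Yes

1. d : (D ⊔ C)?  L(d) = {∀r.(C ⊓ ¬C)} ∪ {(¬D ⊓ ¬C)}
   clash {D, ¬D} at d — d ∈ (D ⊔ C)
2. Hence d : (D ⊔ C): entailed.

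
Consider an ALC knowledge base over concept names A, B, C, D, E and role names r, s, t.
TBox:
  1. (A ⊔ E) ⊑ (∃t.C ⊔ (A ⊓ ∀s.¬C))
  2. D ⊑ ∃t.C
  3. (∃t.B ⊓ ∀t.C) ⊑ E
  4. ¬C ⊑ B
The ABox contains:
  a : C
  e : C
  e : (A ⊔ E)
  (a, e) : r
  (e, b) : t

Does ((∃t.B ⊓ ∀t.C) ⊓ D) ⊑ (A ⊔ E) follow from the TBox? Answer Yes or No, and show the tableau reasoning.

Yes

1. ((∃t.B ⊓ ∀t.C) ⊓ D) ⊑ (A ⊔ E)  ⇔  (((∃t.B ⊓ ∀t.C) ⊓ D) ⊓ (¬A ⊓ ¬E)) unsat w.r.t. T
   all branches close; clash {E, ¬E} at x₀
2. Hence ((∃t.B ⊓ ∀t.C) ⊓ D) ⊑ (A ⊔ E): entailed.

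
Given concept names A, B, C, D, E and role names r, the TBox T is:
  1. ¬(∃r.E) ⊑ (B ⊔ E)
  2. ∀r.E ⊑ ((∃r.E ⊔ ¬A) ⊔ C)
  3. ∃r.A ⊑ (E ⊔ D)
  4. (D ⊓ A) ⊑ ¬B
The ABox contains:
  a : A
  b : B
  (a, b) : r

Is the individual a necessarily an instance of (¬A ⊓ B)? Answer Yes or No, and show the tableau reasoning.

No

1. a : (¬A ⊓ B)?  L(a) = {A} ∪ {(A ⊔ ¬B)}
   open: L(a) ⊇ {A, ¬D, ∀r.¬A, ∃r.E, ∃r.¬E} (+ ∃-successors) — a ∉ (¬A ⊓ B) possible
2. Hence a : (¬A ⊓ B): not entailed.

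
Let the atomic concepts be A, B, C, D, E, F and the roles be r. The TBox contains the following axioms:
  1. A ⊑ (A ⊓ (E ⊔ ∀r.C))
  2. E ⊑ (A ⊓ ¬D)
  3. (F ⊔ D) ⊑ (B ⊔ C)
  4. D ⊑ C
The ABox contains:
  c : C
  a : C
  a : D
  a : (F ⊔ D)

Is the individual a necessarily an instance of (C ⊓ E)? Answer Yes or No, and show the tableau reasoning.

1. a : (C ⊓ E)?  L(a) = {C, D, (F ⊔ D)} ∪ {(¬C ⊔ ¬E)}
   apply at a: (F ⊔ D)⊑(B ⊔ C)
   open: L(a) ⊇ {C, D, ¬A, ¬E} — a ∉ (C ⊓ E) possible
2. Hence a : (C ⊓ E): not entailed.

No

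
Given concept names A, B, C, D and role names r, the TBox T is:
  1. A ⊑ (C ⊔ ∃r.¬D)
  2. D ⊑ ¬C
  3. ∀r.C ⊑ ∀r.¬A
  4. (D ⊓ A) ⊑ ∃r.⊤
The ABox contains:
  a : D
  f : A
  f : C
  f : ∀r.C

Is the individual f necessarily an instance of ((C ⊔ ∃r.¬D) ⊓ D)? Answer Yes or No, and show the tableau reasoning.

1. f : ((C ⊔ ∃r.¬D) ⊓ D)?  L(f) = {A, C, ∀r.C} ∪ {((¬C ⊓ ∀r.D) ⊔ ¬D)}
   apply at f: A⊑(C ⊔ ∃r.¬D); ∀r.C⊑∀r.¬A
   open: L(f) ⊇ {A, C, ¬D, ∀r.C, ∀r.¬A} — f ∉ ((C ⊔ ∃r.¬D) ⊓ D) possible
2. Hence f : ((C ⊔ ∃r.¬D) ⊓ D): not entailed.

No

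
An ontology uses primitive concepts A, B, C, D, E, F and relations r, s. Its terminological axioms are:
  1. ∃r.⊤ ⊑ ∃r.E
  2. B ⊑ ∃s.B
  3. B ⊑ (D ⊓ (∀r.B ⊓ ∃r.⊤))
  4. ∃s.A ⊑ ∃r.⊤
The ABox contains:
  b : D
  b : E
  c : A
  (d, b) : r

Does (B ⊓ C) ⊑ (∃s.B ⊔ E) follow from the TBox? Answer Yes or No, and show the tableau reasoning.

Yes

1. (B ⊓ C) ⊑ (∃s.B ⊔ E)  ⇔  ((B ⊓ C) ⊓ (∀s.¬B ⊓ ¬E)) unsat w.r.t. T
   all branches close; clash {B, ¬B} at an ∃-successor
2. Hence (B ⊓ C) ⊑ (∃s.B ⊔ E): entailed.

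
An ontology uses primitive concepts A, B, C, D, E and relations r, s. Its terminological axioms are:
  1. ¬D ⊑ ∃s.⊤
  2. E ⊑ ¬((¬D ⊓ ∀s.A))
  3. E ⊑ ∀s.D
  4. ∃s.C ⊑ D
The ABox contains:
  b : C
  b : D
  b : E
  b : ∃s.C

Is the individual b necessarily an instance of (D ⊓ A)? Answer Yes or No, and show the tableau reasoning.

1. b : (D ⊓ A)?  L(b) = {C, D, E, ∃s.C} ∪ {(¬D ⊔ ¬A)}
   apply at b: E⊑¬((¬D ⊓ ∀s.A)); E⊑∀s.D
   open: L(b) ⊇ {C, D, E, ¬A, ∀s.D, …} (+ ∃-successors) — b ∉ (D ⊓ A) possible
2. Hence b : (D ⊓ A): not entailed.

No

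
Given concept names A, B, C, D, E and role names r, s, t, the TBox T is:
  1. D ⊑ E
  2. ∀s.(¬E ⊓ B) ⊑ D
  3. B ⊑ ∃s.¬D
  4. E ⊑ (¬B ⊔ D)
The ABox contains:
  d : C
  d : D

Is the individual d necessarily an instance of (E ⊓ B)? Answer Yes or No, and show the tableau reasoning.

No

1. d : (E ⊓ B)?  L(d) = {C, D} ∪ {(¬E ⊔ ¬B)}
   apply at d: D⊑E
   open: L(d) ⊇ {C, D, E, ¬B} — d ∉ (E ⊓ B) possible
2. Hence d : (E ⊓ B): not entailed.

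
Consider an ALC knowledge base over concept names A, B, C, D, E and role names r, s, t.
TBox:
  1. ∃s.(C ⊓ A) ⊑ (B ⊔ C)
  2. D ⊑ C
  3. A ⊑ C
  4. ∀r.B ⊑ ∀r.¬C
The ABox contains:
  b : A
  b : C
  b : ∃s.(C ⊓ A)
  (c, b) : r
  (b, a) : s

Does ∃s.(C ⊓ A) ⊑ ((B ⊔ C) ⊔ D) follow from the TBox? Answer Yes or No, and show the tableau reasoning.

1. ∃s.(C ⊓ A) ⊑ ((B ⊔ C) ⊔ D)  ⇔  (∃s.(C ⊓ A) ⊓ ((¬B ⊓ ¬C) ⊓ ¬D)) unsat w.r.t. T
   all branches close; clash {C, ¬C} at x₀
2. Hence ∃s.(C ⊓ A) ⊑ ((B ⊔ C) ⊔ D): entailed.

Yes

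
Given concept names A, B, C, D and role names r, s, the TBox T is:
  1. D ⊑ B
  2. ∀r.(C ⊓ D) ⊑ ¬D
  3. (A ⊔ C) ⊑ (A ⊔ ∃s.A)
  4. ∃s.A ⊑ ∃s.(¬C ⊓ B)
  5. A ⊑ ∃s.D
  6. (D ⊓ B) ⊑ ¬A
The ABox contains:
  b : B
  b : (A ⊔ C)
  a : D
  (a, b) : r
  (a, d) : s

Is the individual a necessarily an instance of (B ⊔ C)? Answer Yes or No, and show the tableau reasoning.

1. a : (B ⊔ C)?  L(a) = {D} ∪ {(¬B ⊓ ¬C)}
   clash {B, ¬B} at a — a ∈ (B ⊔ C)
2. Hence a : (B ⊔ C): entailed.

Yes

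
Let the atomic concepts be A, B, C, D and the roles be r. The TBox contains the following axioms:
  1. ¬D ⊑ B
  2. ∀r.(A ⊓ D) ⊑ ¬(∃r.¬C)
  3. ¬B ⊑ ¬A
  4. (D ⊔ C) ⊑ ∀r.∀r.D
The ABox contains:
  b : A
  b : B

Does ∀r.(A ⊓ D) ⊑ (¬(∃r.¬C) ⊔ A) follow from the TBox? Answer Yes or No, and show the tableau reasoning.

1. ∀r.(A ⊓ D) ⊑ (¬(∃r.¬C) ⊔ A)  ⇔  (∀r.(A ⊓ D) ⊓ (∃r.¬C ⊓ ¬A)) unsat w.r.t. T
   all branches close; clash {C, ¬C} at an ∃-successor
2. Hence ∀r.(A ⊓ D) ⊑ (¬(∃r.¬C) ⊔ A): entailed.

Yes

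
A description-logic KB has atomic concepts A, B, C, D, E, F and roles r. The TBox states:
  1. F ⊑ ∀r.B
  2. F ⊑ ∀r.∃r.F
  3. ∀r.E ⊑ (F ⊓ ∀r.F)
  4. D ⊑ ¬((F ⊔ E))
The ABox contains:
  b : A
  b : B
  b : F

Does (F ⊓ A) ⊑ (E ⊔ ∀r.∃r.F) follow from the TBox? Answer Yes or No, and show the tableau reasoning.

Yes

1. (F ⊓ A) ⊑ (E ⊔ ∀r.∃r.F)  ⇔  ((F ⊓ A) ⊓ (¬E ⊓ ∃r.∀r.¬F)) unsat w.r.t. T
   all branches close; clash {F, ¬F} at x₀
2. Hence (F ⊓ A) ⊑ (E ⊔ ∀r.∃r.F): entailed.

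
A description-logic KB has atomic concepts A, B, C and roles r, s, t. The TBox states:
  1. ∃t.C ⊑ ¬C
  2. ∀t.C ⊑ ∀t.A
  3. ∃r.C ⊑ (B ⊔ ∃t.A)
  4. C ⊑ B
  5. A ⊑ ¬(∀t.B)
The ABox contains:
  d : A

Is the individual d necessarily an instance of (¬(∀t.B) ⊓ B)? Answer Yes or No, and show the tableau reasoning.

No

1. d : (¬(∀t.B) ⊓ B)?  L(d) = {A} ∪ {(∀t.B ⊔ ¬B)}
   apply at d: A⊑¬(∀t.B)
   open: L(d) ⊇ {A, ¬B, ¬C, ∀r.¬C, ∃t.¬B, …} (+ ∃-successors) — d ∉ (¬(∀t.B) ⊓ B) possible
2. Hence d : (¬(∀t.B) ⊓ B): not entailed.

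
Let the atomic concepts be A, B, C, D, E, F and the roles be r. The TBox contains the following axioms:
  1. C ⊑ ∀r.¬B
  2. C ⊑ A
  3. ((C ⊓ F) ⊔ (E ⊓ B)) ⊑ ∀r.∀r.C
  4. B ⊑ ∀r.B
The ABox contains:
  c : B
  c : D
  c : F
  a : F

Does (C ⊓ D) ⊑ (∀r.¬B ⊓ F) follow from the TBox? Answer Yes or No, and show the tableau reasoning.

No

1. (C ⊓ D) ⊑ (∀r.¬B ⊓ F)  ⇔  ((C ⊓ D) ⊓ (∃r.B ⊔ ¬F)) unsat w.r.t. T
   apply at x₀: C⊑∀r.¬B; C⊑A
   open: L(x₀) ⊇ {A, C, D, ¬B, ¬F, …}
2. Hence (C ⊓ D) ⊑ (∀r.¬B ⊓ F): not entailed.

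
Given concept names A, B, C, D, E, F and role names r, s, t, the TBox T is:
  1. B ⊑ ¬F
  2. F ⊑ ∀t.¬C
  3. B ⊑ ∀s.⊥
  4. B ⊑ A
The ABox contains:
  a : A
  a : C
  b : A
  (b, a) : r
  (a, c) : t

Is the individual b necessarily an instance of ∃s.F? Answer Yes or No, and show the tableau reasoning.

No

1. b : ∃s.F?  L(b) = {A} ∪ {∀s.¬F}
   open: L(b) ⊇ {A, ¬B, ¬F, ∀s.¬F} — b ∉ ∃s.F possible
2. Hence b : ∃s.F: not entailed.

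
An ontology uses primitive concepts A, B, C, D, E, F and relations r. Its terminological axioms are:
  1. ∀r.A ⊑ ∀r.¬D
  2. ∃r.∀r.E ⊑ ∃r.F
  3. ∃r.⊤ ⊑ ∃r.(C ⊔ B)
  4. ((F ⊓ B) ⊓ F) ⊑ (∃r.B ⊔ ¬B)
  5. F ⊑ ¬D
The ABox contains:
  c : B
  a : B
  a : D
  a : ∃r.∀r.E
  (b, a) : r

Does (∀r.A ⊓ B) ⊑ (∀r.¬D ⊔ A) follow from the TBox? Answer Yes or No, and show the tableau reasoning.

Yes

1. (∀r.A ⊓ B) ⊑ (∀r.¬D ⊔ A)  ⇔  ((∀r.A ⊓ B) ⊓ (∃r.D ⊓ ¬A)) unsat w.r.t. T
   all branches close; clash {B, ¬B} at x₀
2. Hence (∀r.A ⊓ B) ⊑ (∀r.¬D ⊔ A): entailed.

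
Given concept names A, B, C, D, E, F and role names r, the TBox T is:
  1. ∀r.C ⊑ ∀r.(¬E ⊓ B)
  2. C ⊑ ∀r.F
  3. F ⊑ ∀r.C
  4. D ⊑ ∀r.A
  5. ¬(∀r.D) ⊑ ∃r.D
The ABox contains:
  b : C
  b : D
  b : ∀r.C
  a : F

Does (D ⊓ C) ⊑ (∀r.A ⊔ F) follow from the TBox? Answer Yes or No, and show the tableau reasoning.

Yes

1. (D ⊓ C) ⊑ (∀r.A ⊔ F)  ⇔  ((D ⊓ C) ⊓ (∃r.¬A ⊓ ¬F)) unsat w.r.t. T
   all branches close; clash {A, ¬A} at an ∃-successor
2. Hence (D ⊓ C) ⊑ (∀r.A ⊔ F): entailed.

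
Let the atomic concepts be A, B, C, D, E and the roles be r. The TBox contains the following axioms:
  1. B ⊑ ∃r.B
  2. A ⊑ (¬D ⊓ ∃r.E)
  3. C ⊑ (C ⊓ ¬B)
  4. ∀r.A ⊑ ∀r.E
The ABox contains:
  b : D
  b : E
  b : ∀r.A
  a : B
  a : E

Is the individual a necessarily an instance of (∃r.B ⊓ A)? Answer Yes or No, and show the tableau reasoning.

1. a : (∃r.B ⊓ A)?  L(a) = {B, E} ∪ {(∀r.¬B ⊔ ¬A)}
   apply at a: B⊑∃r.B
   open: L(a) ⊇ {B, E, ¬A, ¬C, ∃r.B, …} (+ ∃-successors) — a ∉ (∃r.B ⊓ A) possible
2. Hence a : (∃r.B ⊓ A): not entailed.

No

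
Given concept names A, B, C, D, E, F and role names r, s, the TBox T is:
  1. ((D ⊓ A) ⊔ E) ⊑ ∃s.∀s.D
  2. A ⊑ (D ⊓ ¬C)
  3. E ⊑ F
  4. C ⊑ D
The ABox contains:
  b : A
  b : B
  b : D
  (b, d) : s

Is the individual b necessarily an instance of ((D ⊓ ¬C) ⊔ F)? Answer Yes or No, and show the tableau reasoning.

1. b : ((D ⊓ ¬C) ⊔ F)?  L(b) = {A, B, D} ∪ {((¬D ⊔ C) ⊓ ¬F)}
   clash {F, ¬F} at b — b ∈ ((D ⊓ ¬C) ⊔ F)
2. Hence b : ((D ⊓ ¬C) ⊔ F): entailed.

Yes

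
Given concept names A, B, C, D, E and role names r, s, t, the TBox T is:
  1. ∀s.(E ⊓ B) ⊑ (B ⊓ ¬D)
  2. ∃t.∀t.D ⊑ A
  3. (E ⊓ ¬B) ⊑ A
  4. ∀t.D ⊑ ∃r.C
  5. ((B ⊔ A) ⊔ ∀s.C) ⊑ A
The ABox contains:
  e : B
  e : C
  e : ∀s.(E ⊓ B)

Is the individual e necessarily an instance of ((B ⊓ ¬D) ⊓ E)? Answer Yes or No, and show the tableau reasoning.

1. e : ((B ⊓ ¬D) ⊓ E)?  L(e) = {B, C, ∀s.(E ⊓ B)} ∪ {((¬B ⊔ D) ⊔ ¬E)}
   apply at e: ∀s.(E ⊓ B)⊑(B ⊓ ¬D)
   open: L(e) ⊇ {A, B, C, ¬D, ¬E, …} (+ ∃-successors) — e ∉ ((B ⊓ ¬D) ⊓ E) possible
2. Hence e : ((B ⊓ ¬D) ⊓ E): not entailed.

No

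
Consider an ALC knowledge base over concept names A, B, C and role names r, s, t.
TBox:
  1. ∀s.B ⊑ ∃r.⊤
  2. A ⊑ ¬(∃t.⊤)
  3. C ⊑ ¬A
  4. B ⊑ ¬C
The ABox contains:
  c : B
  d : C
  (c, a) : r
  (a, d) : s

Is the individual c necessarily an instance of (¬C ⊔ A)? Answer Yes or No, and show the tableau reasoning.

1. c : (¬C ⊔ A)?  L(c) = {B} ∪ {(C ⊓ ¬A)}
   clash {C, ¬C} at c — c ∈ (¬C ⊔ A)
2. Hence c : (¬C ⊔ A): entailed.

Yes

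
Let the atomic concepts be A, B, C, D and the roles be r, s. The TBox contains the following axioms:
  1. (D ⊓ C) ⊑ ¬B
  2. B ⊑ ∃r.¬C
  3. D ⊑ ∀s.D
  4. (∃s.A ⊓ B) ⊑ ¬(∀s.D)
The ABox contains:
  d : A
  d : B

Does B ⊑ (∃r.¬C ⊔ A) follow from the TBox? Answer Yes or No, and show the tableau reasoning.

1. B ⊑ (∃r.¬C ⊔ A)  ⇔  (B ⊓ (∀r.C ⊓ ¬A)) unsat w.r.t. T
   all branches close; clash {B, ¬B} at x₀
2. Hence B ⊑ (∃r.¬C ⊔ A): entailed.

Yes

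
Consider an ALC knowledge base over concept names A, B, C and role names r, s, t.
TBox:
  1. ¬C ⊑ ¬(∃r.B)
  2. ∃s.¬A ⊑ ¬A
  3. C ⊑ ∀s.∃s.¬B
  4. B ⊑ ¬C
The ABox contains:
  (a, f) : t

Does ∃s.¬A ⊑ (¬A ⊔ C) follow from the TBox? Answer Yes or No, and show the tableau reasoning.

Yes

1. ∃s.¬A ⊑ (¬A ⊔ C)  ⇔  (∃s.¬A ⊓ (A ⊓ ¬C)) unsat w.r.t. T
   all branches close; clash {A, ¬A} at x₀
2. Hence ∃s.¬A ⊑ (¬A ⊔ C): entailed.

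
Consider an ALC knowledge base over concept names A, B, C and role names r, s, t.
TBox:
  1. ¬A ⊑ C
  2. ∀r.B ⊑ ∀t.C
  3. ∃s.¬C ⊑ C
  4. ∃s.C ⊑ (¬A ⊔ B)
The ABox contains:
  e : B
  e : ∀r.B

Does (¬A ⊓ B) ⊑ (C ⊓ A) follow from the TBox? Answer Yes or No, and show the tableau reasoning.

No

1. (¬A ⊓ B) ⊑ (C ⊓ A)  ⇔  ((¬A ⊓ B) ⊓ (¬C ⊔ ¬A)) unsat w.r.t. T
   apply at x₀: ¬A⊑C
   open: L(x₀) ⊇ {B, C, ¬A, ∀s.¬C, ∃r.¬B} (+ ∃-successors)
2. Hence (¬A ⊓ B) ⊑ (C ⊓ A): not entailed.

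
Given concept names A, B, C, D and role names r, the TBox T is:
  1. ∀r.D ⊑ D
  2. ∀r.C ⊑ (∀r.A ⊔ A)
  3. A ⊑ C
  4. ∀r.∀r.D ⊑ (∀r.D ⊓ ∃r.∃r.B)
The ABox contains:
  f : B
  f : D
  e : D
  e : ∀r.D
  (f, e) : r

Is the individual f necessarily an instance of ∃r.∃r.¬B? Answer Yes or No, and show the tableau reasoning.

No

1. f : ∃r.∃r.¬B?  L(f) = {B, D} ∪ {∀r.∀r.B}
   open: L(f) ⊇ {B, D, ¬A, ∀r.∀r.B, ∃r.¬C, …} (+ ∃-successors) — f ∉ ∃r.∃r.¬B possible
2. Hence f : ∃r.∃r.¬B: not entailed.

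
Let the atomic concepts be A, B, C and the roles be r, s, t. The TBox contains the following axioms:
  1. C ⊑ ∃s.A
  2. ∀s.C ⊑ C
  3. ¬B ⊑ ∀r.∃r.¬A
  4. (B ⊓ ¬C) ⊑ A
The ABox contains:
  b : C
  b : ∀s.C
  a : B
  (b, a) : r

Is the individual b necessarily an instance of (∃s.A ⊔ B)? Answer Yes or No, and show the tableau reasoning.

Yes

1. b : (∃s.A ⊔ B)?  L(b) = {C, ∀s.C} ∪ {(∀s.¬A ⊓ ¬B)}
   clash {A, ¬A} at an ∃-successor — b ∈ (∃s.A ⊔ B)
2. Hence b : (∃s.A ⊔ B): entailed.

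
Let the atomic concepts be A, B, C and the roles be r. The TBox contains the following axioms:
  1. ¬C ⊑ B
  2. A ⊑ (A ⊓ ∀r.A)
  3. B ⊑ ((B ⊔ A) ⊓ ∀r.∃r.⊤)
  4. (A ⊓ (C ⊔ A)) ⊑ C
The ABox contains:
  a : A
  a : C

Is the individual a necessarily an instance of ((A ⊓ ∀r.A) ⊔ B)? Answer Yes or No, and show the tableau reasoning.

1. a : ((A ⊓ ∀r.A) ⊔ B)?  L(a) = {A, C} ∪ {((¬A ⊔ ∃r.¬A) ⊓ ¬B)}
   clash {A, ¬A} at an ∃-successor — a ∈ ((A ⊓ ∀r.A) ⊔ B)
2. Hence a : ((A ⊓ ∀r.A) ⊔ B): entailed.

Yes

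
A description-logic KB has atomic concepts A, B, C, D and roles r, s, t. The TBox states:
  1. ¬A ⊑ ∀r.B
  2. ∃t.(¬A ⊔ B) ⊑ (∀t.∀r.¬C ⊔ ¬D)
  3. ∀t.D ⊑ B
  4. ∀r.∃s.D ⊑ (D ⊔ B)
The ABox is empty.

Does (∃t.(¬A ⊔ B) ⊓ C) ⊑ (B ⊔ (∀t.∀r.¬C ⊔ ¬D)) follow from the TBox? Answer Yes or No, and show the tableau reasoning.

Yes

1. (∃t.(¬A ⊔ B) ⊓ C) ⊑ (B ⊔ (∀t.∀r.¬C ⊔ ¬D))  ⇔  ((∃t.(¬A ⊔ B) ⊓ C) ⊓ (¬B ⊓ (∃t.∃r.C ⊓ D))) unsat w.r.t. T
   all branches close; clash {B, ¬B} at x₀
2. Hence (∃t.(¬A ⊔ B) ⊓ C) ⊑ (B ⊔ (∀t.∀r.¬C ⊔ ¬D)): entailed.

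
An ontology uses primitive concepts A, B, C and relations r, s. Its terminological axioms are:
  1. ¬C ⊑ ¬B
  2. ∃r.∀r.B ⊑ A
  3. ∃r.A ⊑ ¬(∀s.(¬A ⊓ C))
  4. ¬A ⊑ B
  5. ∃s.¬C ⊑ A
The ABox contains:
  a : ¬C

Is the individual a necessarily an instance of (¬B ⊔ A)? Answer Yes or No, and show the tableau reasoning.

Yes

1. a : (¬B ⊔ A)?  L(a) = {¬C} ∪ {(B ⊓ ¬A)}
   clash {B, ¬B} at a — a ∈ (¬B ⊔ A)
2. Hence a : (¬B ⊔ A): entailed.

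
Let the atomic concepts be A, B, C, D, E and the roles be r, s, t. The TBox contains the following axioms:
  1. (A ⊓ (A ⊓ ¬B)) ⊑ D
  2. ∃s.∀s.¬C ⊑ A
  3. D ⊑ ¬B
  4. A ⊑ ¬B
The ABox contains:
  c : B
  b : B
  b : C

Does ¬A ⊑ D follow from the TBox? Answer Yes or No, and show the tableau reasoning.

No

1. ¬A ⊑ D  ⇔  (¬A ⊓ ¬D) unsat w.r.t. T
   open: L(x₀) ⊇ {¬A, ¬D, ∀s.∃s.C}
2. Hence ¬A ⊑ D: not entailed.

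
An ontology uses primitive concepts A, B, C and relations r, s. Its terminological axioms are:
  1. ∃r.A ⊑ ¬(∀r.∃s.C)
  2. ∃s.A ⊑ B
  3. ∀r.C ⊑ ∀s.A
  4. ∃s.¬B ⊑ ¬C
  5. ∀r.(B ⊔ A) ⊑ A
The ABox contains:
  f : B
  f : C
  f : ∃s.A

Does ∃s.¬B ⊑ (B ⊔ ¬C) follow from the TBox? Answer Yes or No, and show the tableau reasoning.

Yes

1. ∃s.¬B ⊑ (B ⊔ ¬C)  ⇔  (∃s.¬B ⊓ (¬B ⊓ C)) unsat w.r.t. T
   all branches close; clash {C, ¬C} at x₀
2. Hence ∃s.¬B ⊑ (B ⊔ ¬C): entailed.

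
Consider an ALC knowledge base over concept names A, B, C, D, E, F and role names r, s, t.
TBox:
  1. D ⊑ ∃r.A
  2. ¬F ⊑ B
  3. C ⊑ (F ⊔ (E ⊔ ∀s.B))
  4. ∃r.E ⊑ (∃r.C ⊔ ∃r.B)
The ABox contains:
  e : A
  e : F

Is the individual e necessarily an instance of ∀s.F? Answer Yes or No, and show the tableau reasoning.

No

1. e : ∀s.F?  L(e) = {A, F} ∪ {∃s.¬F}
   open: L(e) ⊇ {A, F, ¬C, ¬D, ∀r.¬E, …} (+ ∃-successors) — e ∉ ∀s.F possible
2. Hence e : ∀s.F: not entailed.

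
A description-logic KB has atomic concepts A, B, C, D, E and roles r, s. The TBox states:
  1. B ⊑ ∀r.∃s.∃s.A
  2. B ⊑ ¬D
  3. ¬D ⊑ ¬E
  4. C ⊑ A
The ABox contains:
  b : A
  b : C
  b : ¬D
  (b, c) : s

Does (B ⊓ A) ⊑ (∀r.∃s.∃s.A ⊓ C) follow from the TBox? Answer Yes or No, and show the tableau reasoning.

No

1. (B ⊓ A) ⊑ (∀r.∃s.∃s.A ⊓ C)  ⇔  ((B ⊓ A) ⊓ (∃r.∀s.∀s.¬A ⊔ ¬C)) unsat w.r.t. T
   apply at x₀: B⊑∀r.∃s.∃s.A; B⊑¬D
   open: L(x₀) ⊇ {A, B, ¬C, ¬D, ¬E, …}
2. Hence (B ⊓ A) ⊑ (∀r.∃s.∃s.A ⊓ C): not entailed.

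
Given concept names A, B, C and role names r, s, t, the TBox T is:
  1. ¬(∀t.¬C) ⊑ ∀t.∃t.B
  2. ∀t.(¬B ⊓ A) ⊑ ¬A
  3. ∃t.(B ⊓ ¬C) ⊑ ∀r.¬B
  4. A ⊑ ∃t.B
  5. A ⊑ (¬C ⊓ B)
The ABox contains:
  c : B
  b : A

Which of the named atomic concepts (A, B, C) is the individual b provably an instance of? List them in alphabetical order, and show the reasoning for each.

{A, B}

1. b : A?  L(b) = {A} ∪ {¬A}
   clash {A, ¬A} at b — b ∈ A
2. b : B?  L(b) = {A} ∪ {¬B}
   clash {B, ¬B} at b — b ∈ B
3. b : C?  L(b) = {A} ∪ {¬C}
   apply at b: A⊑∃t.B; A⊑(¬C ⊓ B)
   open: L(b) ⊇ {A, B, ¬C, ∀r.¬B, ∀t.¬C, …} (+ ∃-successors) — b ∉ C possible
4. Entailed for b: {A, B}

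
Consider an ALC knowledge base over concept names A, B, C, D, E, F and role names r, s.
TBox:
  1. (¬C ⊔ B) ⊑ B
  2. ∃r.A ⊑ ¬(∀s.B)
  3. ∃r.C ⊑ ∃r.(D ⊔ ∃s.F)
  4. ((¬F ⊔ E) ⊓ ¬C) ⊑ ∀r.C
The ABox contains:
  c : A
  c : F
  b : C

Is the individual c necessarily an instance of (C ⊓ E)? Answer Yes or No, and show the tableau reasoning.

No

1. c : (C ⊓ E)?  L(c) = {A, F} ∪ {(¬C ⊔ ¬E)}
   open: L(c) ⊇ {A, B, F, ¬C, ¬E, …} — c ∉ (C ⊓ E) possible
2. Hence c : (C ⊓ E): not entailed.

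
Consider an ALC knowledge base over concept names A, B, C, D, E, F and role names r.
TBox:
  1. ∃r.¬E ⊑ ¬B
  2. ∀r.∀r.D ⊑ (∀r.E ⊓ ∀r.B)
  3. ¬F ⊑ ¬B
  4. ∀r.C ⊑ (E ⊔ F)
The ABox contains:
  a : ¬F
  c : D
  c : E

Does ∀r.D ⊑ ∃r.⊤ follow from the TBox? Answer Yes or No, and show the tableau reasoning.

No

1. ∀r.D ⊑ ∃r.⊤  ⇔  (∀r.D ⊓ ∀r.⊥) unsat w.r.t. T
   open: L(x₀) ⊇ {F, ∀r.B, ∀r.D, ∀r.E, ∀r.⊥}
2. Hence ∀r.D ⊑ ∃r.⊤: not entailed.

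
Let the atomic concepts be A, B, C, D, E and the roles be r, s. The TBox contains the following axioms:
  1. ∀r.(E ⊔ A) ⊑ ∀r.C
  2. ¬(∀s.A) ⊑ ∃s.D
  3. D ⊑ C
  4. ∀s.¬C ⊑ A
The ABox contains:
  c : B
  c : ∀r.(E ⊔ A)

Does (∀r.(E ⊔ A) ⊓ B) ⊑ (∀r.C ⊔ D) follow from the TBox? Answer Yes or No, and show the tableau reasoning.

Yes

1. (∀r.(E ⊔ A) ⊓ B) ⊑ (∀r.C ⊔ D)  ⇔  ((∀r.(E ⊔ A) ⊓ B) ⊓ (∃r.¬C ⊓ ¬D)) unsat w.r.t. T
   all branches close; clash {C, ¬C} at an ∃-successor
2. Hence (∀r.(E ⊔ A) ⊓ B) ⊑ (∀r.C ⊔ D): entailed.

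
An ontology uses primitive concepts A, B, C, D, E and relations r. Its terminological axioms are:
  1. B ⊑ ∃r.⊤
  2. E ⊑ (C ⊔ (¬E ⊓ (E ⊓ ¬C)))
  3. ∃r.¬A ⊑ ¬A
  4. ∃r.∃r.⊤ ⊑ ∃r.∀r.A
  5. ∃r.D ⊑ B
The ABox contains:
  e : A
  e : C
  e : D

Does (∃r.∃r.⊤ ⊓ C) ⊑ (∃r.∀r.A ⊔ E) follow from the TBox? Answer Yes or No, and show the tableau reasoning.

Yes

1. (∃r.∃r.⊤ ⊓ C) ⊑ (∃r.∀r.A ⊔ E)  ⇔  ((∃r.∃r.⊤ ⊓ C) ⊓ (∀r.∃r.¬A ⊓ ¬E)) unsat w.r.t. T
   all branches close; clash {E, ¬E} at an ∃-successor
2. Hence (∃r.∃r.⊤ ⊓ C) ⊑ (∃r.∀r.A ⊔ E): entailed.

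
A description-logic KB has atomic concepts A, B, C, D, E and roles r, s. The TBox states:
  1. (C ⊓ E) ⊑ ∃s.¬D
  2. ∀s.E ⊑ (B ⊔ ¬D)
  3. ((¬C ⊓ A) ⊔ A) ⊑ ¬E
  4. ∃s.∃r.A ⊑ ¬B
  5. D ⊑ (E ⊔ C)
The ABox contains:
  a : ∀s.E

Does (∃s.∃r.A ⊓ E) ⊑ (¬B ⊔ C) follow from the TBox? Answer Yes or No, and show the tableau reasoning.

1. (∃s.∃r.A ⊓ E) ⊑ (¬B ⊔ C)  ⇔  ((∃s.∃r.A ⊓ E) ⊓ (B ⊓ ¬C)) unsat w.r.t. T
   all branches close; clash {E, ¬E} at x₀
2. Hence (∃s.∃r.A ⊓ E) ⊑ (¬B ⊔ C): entailed.

Yes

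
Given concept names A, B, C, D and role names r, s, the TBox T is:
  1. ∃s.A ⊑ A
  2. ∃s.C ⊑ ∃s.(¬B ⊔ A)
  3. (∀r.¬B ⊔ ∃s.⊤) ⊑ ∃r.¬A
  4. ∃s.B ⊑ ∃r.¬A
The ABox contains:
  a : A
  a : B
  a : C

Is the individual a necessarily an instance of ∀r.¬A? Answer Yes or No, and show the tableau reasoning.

No

1. a : ∀r.¬A?  L(a) = {A, B, C} ∪ {∃r.A}
   open: L(a) ⊇ {A, B, C, ∀s.¬B, ∀s.¬C, …} (+ ∃-successors) — a ∉ ∀r.¬A possible
2. Hence a : ∀r.¬A: not entailed.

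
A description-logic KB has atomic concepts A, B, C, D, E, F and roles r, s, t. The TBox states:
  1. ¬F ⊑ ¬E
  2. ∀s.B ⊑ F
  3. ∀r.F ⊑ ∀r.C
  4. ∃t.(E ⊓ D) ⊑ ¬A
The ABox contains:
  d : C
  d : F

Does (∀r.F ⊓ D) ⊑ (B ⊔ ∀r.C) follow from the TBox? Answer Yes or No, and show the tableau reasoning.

Yes

1. (∀r.F ⊓ D) ⊑ (B ⊔ ∀r.C)  ⇔  ((∀r.F ⊓ D) ⊓ (¬B ⊓ ∃r.¬C)) unsat w.r.t. T
   all branches close; clash {C, ¬C} at an ∃-successor
2. Hence (∀r.F ⊓ D) ⊑ (B ⊔ ∀r.C): entailed.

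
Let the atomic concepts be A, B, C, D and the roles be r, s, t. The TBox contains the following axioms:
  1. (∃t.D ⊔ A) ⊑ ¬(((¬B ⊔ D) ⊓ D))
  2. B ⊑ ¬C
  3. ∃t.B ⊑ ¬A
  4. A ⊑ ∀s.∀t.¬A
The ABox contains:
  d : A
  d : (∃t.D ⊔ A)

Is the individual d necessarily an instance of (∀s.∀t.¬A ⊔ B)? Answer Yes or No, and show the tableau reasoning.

1. d : (∀s.∀t.¬A ⊔ B)?  L(d) = {A, (∃t.D ⊔ A)} ∪ {(∃s.∃t.A ⊓ ¬B)}
   clash {A, ¬A} at d — d ∈ (∀s.∀t.¬A ⊔ B)
2. Hence d : (∀s.∀t.¬A ⊔ B): entailed.

Yes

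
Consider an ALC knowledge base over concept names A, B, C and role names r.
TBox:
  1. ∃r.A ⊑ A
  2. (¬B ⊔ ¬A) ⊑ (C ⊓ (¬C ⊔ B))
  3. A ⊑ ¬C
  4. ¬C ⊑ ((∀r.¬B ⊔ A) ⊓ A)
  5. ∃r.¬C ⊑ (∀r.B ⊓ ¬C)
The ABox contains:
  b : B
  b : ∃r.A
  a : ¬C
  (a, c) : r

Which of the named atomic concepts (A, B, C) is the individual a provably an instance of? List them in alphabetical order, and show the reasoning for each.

{A, B}

1. a : A?  L(a) = {¬C} ∪ {¬A}
   clash {A, ¬A} at a — a ∈ A
2. a : B?  L(a) = {¬C} ∪ {¬B}
   clash {C, ¬C} at a — a ∈ B
3. a : C?  L(a) = {¬C} ∪ {¬C}
   apply at a: ¬C⊑((∀r.¬B ⊔ A) ⊓ A)
   open: L(a) ⊇ {A, B, ¬C, ∀r.C, ∀r.¬A} — a ∉ C possible
4. Entailed for a: {A, B}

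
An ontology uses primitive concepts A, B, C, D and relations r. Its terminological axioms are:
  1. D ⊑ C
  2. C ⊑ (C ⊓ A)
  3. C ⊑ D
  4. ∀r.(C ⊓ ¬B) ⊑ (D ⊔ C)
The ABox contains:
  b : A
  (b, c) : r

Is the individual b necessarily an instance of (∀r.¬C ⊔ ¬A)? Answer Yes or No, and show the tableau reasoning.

1. b : (∀r.¬C ⊔ ¬A)?  L(b) = {A} ∪ {(∃r.C ⊓ A)}
   open: L(b) ⊇ {A, ¬C, ¬D, ∃r.(¬C ⊔ B), ∃r.C} (+ ∃-successors) — b ∉ (∀r.¬C ⊔ ¬A) possible
2. Hence b : (∀r.¬C ⊔ ¬A): not entailed.

No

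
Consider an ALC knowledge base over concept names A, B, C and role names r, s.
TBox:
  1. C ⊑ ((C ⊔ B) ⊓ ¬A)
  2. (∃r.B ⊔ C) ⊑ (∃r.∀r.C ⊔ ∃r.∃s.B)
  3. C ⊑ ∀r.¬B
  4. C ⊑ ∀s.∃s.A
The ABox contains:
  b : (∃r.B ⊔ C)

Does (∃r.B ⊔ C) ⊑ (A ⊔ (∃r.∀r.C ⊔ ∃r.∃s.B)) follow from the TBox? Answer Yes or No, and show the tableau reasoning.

Yes

1. (∃r.B ⊔ C) ⊑ (A ⊔ (∃r.∀r.C ⊔ ∃r.∃s.B))  ⇔  ((∃r.B ⊔ C) ⊓ (¬A ⊓ (∀r.∃r.¬C ⊓ ∀r.∀s.¬B))) unsat w.r.t. T
   all branches close; clash {B, ¬B} at an ∃-successor
2. Hence (∃r.B ⊔ C) ⊑ (A ⊔ (∃r.∀r.C ⊔ ∃r.∃s.B)): entailed.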